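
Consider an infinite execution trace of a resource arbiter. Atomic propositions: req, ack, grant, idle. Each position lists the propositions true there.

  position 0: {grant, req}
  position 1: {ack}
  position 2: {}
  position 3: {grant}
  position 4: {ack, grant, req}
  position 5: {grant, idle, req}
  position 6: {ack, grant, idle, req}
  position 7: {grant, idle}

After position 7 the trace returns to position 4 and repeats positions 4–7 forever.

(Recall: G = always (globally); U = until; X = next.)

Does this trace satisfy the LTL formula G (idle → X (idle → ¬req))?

Does not hold

idle → X (idle → ¬req) must hold at every position from 0 onward. It fails at position 5, so G (idle → X (idle → ¬req)) is false.
Positions where idle holds: 5, 6, 7.
Check X (idle → ¬req) at each: 5→fails, 6→ok, 7→ok.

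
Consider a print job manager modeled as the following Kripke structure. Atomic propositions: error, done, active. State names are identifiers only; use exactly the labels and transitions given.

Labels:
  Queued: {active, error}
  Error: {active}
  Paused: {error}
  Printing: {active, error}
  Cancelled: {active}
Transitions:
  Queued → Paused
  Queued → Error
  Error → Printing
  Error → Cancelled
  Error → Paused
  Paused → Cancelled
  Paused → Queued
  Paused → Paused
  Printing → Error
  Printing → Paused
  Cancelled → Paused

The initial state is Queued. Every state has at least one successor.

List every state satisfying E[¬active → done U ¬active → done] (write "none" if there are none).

States satisfying ¬active → done: {Queued, Error, Printing, Cancelled}.
States satisfying E[¬active → done U ¬active → done]: {Queued, Error, Printing, Cancelled}.

{Queued, Error, Printing, Cancelled}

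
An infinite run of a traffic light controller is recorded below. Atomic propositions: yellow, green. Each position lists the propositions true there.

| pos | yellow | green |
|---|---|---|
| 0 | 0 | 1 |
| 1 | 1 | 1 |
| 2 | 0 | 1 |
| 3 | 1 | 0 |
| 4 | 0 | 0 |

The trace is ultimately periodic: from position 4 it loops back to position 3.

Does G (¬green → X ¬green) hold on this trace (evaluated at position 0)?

Holds

¬green → X ¬green holds at every position 0..4, and those are all positions ever visited, so G (¬green → X ¬green) holds.
Positions where ¬green holds: 3, 4.
Check X ¬green at each: 3→ok, 4→ok.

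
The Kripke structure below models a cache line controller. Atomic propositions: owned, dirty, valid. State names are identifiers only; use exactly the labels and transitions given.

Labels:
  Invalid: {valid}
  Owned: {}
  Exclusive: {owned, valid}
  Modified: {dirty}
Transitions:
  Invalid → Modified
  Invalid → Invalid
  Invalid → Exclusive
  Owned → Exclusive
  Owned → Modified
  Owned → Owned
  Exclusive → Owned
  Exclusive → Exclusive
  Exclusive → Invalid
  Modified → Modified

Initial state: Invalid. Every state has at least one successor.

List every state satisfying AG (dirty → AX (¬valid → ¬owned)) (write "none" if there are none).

States satisfying dirty → AX (¬valid → ¬owned): {Invalid, Owned, Exclusive, Modified}.
States satisfying AG (dirty → AX (¬valid → ¬owned)): {Invalid, Owned, Exclusive, Modified}.

{Invalid, Owned, Exclusive, Modified}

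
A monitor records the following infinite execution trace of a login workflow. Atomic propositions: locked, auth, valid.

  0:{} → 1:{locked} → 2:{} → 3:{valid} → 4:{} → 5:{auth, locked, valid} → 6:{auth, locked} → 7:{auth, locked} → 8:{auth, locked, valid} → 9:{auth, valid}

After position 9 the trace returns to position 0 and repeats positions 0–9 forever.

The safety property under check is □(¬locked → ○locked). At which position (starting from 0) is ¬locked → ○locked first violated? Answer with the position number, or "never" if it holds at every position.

Check ¬locked → ○locked at each position in order: 0 ✓, 1 ✓.
At position 2 the labels are {} and the next position 3 has {valid}, so ¬locked → ○locked is false there. This is the first violation.

2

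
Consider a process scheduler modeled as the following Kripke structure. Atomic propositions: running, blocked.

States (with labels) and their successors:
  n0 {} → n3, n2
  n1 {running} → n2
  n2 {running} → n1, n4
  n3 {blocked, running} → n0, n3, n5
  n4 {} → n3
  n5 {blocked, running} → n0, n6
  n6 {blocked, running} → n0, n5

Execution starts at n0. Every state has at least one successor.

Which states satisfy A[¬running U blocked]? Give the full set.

States satisfying ¬running: {n0, n4}.
States satisfying blocked: {n3, n5, n6}.
States satisfying A[¬running U blocked]: {n3, n4, n5, n6}.

{n3, n4, n5, n6}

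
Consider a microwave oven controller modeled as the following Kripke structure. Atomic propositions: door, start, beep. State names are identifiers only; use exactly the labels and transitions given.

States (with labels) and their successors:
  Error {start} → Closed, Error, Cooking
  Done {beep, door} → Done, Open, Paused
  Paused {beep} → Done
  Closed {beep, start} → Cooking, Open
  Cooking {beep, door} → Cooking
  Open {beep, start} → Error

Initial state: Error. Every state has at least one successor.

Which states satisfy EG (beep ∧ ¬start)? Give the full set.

States satisfying beep ∧ ¬start: {Done, Paused, Cooking}.
States satisfying EG (beep ∧ ¬start): {Done, Paused, Cooking}.

{Done, Paused, Cooking}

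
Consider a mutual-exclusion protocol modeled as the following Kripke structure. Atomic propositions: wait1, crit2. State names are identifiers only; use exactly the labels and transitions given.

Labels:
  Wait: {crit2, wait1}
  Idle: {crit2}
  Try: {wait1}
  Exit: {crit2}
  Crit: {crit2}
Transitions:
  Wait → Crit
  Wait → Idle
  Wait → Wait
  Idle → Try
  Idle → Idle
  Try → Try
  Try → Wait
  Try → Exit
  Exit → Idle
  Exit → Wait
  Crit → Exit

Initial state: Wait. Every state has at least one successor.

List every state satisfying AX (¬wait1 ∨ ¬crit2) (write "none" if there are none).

States satisfying ¬wait1 ∨ ¬crit2: {Idle, Try, Exit, Crit}.
States satisfying AX (¬wait1 ∨ ¬crit2): {Idle, Crit}.

{Idle, Crit}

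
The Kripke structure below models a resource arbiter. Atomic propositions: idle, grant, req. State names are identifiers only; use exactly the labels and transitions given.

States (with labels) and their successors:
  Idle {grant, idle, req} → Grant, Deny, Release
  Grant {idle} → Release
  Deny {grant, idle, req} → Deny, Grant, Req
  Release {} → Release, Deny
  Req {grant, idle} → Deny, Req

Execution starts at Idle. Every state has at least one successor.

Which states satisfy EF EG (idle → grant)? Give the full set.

{Idle, Grant, Deny, Release, Req}

States satisfying EG (idle → grant): {Idle, Deny, Release, Req}.
States satisfying EF EG (idle → grant): {Idle, Grant, Deny, Release, Req}.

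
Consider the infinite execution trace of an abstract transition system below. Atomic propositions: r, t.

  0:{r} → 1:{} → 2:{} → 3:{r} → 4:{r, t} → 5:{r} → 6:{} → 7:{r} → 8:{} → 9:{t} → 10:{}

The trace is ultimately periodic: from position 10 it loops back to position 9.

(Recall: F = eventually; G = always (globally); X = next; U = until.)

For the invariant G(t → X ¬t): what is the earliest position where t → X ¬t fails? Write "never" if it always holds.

t → X ¬t holds at every position 0..10, and those are all the positions the trace ever visits, so the invariant G(t → X ¬t) is never violated.

never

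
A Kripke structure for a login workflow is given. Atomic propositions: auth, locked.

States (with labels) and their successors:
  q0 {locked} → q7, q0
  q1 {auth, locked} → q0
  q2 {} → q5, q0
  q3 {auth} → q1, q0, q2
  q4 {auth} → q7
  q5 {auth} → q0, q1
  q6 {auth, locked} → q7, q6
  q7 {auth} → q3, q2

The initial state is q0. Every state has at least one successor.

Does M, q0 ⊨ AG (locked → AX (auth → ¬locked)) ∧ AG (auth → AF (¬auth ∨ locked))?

Yes

States satisfying locked → AX (auth → ¬locked): {q0, q1, q2, q3, q4, q5, q7}.
States satisfying AG (locked → AX (auth → ¬locked)): {q0, q1, q2, q3, q4, q5, q7}.
States satisfying auth → AF (¬auth ∨ locked): {q0, q1, q2, q3, q4, q5, q6, q7}.
States satisfying AG (auth → AF (¬auth ∨ locked)): {q0, q1, q2, q3, q4, q5, q6, q7}.
States satisfying AG (locked → AX (auth → ¬locked)) ∧ AG (auth → AF (¬auth ∨ locked)): {q0, q1, q2, q3, q4, q5, q7}.
q0 ∈ Sat(AG (locked → AX (auth → ¬locked)) ∧ AG (auth → AF (¬auth ∨ locked))).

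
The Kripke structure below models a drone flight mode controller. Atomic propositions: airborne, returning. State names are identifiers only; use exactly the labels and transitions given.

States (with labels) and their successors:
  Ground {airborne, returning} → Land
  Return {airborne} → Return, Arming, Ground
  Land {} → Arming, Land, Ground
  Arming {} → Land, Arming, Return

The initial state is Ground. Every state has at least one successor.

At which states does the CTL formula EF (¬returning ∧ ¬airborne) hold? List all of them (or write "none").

States satisfying ¬returning ∧ ¬airborne: {Land, Arming}.
States satisfying EF (¬returning ∧ ¬airborne): {Ground, Return, Land, Arming}.

{Ground, Return, Land, Arming}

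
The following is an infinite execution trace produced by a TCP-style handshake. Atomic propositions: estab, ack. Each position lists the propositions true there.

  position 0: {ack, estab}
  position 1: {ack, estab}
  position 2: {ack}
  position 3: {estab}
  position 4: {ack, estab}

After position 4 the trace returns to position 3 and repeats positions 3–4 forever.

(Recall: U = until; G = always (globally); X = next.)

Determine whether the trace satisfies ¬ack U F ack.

Walking from position 0: F ack first holds at position 0, and ¬ack holds at every earlier position along the way, so ¬ack U F ack holds.

Satisfied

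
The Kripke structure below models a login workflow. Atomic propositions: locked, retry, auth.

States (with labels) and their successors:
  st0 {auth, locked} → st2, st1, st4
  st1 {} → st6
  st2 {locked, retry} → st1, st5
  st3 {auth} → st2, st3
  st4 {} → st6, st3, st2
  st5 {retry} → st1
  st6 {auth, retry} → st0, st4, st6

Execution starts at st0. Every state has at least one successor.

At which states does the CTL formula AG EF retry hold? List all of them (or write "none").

{st0, st1, st2, st3, st4, st5, st6}

States satisfying EF retry: {st0, st1, st2, st3, st4, st5, st6}.
States satisfying AG EF retry: {st0, st1, st2, st3, st4, st5, st6}.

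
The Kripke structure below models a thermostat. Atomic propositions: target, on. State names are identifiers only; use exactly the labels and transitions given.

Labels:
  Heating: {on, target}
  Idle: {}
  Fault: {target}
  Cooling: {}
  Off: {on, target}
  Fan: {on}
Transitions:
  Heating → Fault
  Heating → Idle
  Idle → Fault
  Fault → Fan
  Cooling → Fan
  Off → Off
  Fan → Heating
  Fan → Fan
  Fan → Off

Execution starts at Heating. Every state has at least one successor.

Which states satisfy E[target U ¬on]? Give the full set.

States satisfying target: {Heating, Fault, Off}.
States satisfying ¬on: {Idle, Fault, Cooling}.
States satisfying E[target U ¬on]: {Heating, Idle, Fault, Cooling}.

{Heating, Idle, Fault, Cooling}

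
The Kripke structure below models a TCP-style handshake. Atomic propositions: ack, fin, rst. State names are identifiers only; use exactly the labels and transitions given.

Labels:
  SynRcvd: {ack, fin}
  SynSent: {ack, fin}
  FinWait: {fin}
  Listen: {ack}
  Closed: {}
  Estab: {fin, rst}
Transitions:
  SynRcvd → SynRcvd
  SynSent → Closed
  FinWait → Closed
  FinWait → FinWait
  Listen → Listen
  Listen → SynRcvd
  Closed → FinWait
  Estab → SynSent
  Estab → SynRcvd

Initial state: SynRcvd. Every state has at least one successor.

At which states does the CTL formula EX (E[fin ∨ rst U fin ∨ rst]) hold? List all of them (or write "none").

{SynRcvd, FinWait, Listen, Closed, Estab}

States satisfying E[fin ∨ rst U fin ∨ rst]: {SynRcvd, SynSent, FinWait, Estab}.
States satisfying EX (E[fin ∨ rst U fin ∨ rst]): {SynRcvd, FinWait, Listen, Closed, Estab}.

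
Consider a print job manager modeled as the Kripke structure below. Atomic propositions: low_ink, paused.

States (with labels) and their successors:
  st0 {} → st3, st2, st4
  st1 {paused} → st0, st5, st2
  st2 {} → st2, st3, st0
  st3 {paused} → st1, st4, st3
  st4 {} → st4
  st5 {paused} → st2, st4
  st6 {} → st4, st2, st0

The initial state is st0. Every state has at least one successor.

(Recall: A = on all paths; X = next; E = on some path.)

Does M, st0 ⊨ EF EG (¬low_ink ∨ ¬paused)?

States satisfying EG (¬low_ink ∨ ¬paused): {st0, st1, st2, st3, st4, st5, st6}.
States satisfying EF EG (¬low_ink ∨ ¬paused): {st0, st1, st2, st3, st4, st5, st6}.
Some path from st0 reaches a state where EG (¬low_ink ∨ ¬paused) holds.
st0 ∈ Sat(EF EG (¬low_ink ∨ ¬paused)).

Satisfied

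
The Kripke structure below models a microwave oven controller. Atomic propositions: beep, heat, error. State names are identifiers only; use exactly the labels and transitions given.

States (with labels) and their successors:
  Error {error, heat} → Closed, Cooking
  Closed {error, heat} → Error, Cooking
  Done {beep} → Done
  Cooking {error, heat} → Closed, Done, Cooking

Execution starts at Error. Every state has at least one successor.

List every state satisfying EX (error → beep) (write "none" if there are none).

{Done, Cooking}

States satisfying error → beep: {Done}.
States satisfying EX (error → beep): {Done, Cooking}.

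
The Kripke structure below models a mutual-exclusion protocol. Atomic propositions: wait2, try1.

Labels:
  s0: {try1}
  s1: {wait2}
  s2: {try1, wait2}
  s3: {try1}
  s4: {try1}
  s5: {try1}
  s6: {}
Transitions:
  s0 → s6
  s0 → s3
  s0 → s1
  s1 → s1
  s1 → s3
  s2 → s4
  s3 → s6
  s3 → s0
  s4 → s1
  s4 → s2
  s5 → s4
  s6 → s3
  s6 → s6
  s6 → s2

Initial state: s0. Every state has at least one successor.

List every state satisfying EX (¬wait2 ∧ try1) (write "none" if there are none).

{s0, s1, s2, s3, s5, s6}

States satisfying ¬wait2 ∧ try1: {s0, s3, s4, s5}.
States satisfying EX (¬wait2 ∧ try1): {s0, s1, s2, s3, s5, s6}.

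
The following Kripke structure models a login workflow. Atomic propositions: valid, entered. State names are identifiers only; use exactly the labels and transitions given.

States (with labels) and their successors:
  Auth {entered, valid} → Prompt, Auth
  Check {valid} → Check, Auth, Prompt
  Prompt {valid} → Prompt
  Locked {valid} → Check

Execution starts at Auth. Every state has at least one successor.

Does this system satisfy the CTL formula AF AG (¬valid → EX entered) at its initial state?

States satisfying AG (¬valid → EX entered): {Auth, Check, Prompt, Locked}.
States satisfying AF AG (¬valid → EX entered): {Auth, Check, Prompt, Locked}.
Auth ∈ Sat(AF AG (¬valid → EX entered)).

Satisfied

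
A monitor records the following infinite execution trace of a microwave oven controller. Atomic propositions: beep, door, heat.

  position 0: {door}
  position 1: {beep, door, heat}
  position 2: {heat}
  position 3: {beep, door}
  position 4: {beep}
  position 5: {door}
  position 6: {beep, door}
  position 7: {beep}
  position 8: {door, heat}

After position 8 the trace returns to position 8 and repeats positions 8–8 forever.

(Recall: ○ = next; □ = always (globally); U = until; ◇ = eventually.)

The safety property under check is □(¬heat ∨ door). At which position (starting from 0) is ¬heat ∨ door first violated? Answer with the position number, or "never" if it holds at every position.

2

Check ¬heat ∨ door at each position in order: 0 ✓, 1 ✓.
At position 2 the labels are {heat}, so ¬heat ∨ door is false there. This is the first violation.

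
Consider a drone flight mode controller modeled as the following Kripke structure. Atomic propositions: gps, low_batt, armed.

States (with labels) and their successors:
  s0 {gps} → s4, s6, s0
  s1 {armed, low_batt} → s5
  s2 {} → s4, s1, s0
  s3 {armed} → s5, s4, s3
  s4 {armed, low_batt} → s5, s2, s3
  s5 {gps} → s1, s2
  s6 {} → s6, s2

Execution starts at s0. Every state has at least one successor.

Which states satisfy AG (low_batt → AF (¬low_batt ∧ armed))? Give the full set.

none

States satisfying low_batt → AF (¬low_batt ∧ armed): {s0, s2, s3, s5, s6}.
States satisfying AG (low_batt → AF (¬low_batt ∧ armed)): ∅.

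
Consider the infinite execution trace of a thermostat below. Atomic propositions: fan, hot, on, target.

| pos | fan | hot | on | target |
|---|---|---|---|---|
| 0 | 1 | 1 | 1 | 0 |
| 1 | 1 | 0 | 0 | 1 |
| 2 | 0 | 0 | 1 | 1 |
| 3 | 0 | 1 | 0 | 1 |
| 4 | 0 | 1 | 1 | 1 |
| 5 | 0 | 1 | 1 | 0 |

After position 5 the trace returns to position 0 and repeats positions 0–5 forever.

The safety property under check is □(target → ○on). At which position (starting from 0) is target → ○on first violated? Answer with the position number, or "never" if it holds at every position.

2

Check target → ○on at each position in order: 0 ✓, 1 ✓.
At position 2 the labels are {on, target} and the next position 3 has {hot, target}, so target → ○on is false there. This is the first violation.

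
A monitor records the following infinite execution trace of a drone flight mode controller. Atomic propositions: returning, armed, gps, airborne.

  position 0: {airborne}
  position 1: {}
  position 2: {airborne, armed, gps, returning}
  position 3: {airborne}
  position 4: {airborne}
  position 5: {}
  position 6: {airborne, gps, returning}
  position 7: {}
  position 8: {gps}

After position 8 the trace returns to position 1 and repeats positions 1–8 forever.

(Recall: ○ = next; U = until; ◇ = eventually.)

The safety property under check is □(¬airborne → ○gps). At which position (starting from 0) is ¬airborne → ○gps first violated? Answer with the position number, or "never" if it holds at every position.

8

Check ¬airborne → ○gps at each position in order: 0 ✓, 1 ✓, 2 ✓, 3 ✓, 4 ✓, 5 ✓, 6 ✓, 7 ✓.
At position 8 the labels are {gps} and the next position 1 has {}, so ¬airborne → ○gps is false there. This is the first violation.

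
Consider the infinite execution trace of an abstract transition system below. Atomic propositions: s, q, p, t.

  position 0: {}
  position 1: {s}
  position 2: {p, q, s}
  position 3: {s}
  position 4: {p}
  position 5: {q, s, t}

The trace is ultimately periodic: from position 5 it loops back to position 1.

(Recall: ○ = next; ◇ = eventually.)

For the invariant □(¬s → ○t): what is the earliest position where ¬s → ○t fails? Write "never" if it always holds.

At position 0 the labels are {} and the next position 1 has {s}, so ¬s → ○t is false there. This is the first violation.

0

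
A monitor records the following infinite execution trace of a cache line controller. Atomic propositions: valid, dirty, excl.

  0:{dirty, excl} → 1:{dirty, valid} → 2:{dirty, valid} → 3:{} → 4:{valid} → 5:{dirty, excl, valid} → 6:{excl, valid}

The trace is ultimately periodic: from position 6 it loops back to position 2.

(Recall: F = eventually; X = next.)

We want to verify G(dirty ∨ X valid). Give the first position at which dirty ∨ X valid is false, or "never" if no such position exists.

never

dirty ∨ X valid holds at every position 0..6, and those are all the positions the trace ever visits, so the invariant G(dirty ∨ X valid) is never violated.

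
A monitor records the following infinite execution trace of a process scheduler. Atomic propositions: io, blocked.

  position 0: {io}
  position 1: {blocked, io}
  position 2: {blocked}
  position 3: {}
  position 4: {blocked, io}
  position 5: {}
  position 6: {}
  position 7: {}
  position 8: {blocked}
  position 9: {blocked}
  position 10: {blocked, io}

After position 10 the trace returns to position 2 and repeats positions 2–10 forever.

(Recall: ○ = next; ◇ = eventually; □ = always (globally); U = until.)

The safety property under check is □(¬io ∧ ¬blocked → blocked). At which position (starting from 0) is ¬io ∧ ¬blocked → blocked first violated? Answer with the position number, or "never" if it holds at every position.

Check ¬io ∧ ¬blocked → blocked at each position in order: 0 ✓, 1 ✓, 2 ✓.
At position 3 the labels are {}, so ¬io ∧ ¬blocked → blocked is false there. This is the first violation.

3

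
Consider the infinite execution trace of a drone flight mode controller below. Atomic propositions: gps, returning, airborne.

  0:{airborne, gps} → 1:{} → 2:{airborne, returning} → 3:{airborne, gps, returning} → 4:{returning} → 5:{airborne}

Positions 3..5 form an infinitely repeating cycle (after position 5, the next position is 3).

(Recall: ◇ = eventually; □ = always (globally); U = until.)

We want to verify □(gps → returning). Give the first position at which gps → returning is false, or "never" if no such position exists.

0

At position 0 the labels are {airborne, gps}, so gps → returning is false there. This is the first violation.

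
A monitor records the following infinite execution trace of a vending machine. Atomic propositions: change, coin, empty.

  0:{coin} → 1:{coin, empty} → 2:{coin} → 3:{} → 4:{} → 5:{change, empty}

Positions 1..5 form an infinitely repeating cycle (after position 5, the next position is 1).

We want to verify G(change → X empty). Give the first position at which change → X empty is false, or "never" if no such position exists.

change → X empty holds at every position 0..5, and those are all the positions the trace ever visits, so the invariant G(change → X empty) is never violated.

never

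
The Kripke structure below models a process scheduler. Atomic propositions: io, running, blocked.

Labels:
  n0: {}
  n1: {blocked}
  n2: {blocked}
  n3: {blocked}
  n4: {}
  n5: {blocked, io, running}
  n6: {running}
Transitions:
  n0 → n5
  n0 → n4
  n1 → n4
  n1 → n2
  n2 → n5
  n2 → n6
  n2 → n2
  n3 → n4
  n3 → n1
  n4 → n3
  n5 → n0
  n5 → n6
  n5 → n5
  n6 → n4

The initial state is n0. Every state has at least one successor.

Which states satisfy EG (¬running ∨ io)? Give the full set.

{n0, n1, n2, n3, n4, n5}

States satisfying ¬running ∨ io: {n0, n1, n2, n3, n4, n5}.
States satisfying EG (¬running ∨ io): {n0, n1, n2, n3, n4, n5}.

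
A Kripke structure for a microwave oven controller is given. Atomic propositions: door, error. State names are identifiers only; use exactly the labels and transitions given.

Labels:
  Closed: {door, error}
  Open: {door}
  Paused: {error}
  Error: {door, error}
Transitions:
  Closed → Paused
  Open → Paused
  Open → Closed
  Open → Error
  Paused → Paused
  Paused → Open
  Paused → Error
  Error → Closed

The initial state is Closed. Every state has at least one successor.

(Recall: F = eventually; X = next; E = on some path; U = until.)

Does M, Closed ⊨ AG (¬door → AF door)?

Does not hold

States satisfying ¬door → AF door: {Closed, Open, Error}.
States satisfying AG (¬door → AF door): ∅.
Paused is reachable from Closed and violates ¬door → AF door, so AG fails at Closed.
Closed ∉ Sat(AG (¬door → AF door)).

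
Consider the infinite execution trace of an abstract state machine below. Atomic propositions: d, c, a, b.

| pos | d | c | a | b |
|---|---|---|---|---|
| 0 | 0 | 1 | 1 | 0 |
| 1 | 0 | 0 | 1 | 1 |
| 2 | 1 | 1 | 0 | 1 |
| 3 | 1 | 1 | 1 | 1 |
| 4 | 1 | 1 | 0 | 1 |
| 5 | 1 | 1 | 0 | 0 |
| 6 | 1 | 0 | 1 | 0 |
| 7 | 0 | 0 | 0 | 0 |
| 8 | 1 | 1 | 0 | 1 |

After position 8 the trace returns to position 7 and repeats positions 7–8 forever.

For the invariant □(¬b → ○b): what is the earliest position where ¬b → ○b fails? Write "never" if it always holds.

5

Check ¬b → ○b at each position in order: 0 ✓, 1 ✓, 2 ✓, 3 ✓, 4 ✓.
At position 5 the labels are {c, d} and the next position 6 has {a, d}, so ¬b → ○b is false there. This is the first violation.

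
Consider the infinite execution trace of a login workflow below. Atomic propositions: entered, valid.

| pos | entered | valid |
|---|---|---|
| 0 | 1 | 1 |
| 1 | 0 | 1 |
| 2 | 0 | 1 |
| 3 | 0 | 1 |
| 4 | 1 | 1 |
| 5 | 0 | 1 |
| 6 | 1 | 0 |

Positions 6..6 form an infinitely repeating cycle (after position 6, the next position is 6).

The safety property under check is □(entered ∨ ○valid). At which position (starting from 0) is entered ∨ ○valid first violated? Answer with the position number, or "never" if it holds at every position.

5

Check entered ∨ ○valid at each position in order: 0 ✓, 1 ✓, 2 ✓, 3 ✓, 4 ✓.
At position 5 the labels are {valid} and the next position 6 has {entered}, so entered ∨ ○valid is false there. This is the first violation.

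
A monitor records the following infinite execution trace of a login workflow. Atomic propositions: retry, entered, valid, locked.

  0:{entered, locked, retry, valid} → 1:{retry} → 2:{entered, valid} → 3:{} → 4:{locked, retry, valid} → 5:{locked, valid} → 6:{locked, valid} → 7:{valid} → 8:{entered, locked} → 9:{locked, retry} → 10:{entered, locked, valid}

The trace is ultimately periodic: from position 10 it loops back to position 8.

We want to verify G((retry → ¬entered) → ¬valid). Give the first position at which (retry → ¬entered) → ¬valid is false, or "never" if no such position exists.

2

Check (retry → ¬entered) → ¬valid at each position in order: 0 ✓, 1 ✓.
At position 2 the labels are {entered, valid}, so (retry → ¬entered) → ¬valid is false there. This is the first violation.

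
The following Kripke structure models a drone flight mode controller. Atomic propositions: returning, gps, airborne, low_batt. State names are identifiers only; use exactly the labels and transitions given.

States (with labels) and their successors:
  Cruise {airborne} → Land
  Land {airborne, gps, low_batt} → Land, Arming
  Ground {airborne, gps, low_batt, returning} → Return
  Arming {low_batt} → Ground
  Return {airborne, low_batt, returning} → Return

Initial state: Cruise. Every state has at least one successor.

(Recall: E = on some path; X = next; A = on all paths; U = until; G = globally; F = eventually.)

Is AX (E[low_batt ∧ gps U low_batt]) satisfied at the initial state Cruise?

Satisfied

States satisfying E[low_batt ∧ gps U low_batt]: {Land, Ground, Arming, Return}.
States satisfying AX (E[low_batt ∧ gps U low_batt]): {Cruise, Land, Ground, Arming, Return}.
Cruise ∈ Sat(AX (E[low_batt ∧ gps U low_batt])).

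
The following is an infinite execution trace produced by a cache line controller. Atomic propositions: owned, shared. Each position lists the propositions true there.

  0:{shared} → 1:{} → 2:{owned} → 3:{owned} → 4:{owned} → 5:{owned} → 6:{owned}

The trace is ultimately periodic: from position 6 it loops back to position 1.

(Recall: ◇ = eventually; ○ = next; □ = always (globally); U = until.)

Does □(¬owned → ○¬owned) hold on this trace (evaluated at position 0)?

No

¬owned → ○¬owned must hold at every position from 0 onward. It fails at position 1, so □(¬owned → ○¬owned) is false.
Positions where ¬owned holds: 0, 1.
Check ○¬owned at each: 0→ok, 1→fails.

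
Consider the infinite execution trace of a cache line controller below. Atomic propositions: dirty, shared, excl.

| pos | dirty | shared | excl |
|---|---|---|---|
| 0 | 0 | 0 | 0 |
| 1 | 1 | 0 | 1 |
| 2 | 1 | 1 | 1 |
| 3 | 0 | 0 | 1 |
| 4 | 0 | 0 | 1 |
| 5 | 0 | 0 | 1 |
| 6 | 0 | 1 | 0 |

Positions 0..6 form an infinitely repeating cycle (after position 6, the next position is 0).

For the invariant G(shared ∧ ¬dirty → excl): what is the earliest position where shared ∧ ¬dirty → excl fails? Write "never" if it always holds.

6

Check shared ∧ ¬dirty → excl at each position in order: 0 ✓, 1 ✓, 2 ✓, 3 ✓, 4 ✓, 5 ✓.
At position 6 the labels are {shared}, so shared ∧ ¬dirty → excl is false there. This is the first violation.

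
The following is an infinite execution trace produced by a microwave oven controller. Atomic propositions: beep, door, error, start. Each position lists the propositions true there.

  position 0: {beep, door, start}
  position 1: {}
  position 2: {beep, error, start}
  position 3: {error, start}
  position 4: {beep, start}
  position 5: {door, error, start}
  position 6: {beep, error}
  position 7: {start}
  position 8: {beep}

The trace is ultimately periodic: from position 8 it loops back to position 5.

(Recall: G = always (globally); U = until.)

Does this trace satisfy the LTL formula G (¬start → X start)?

Yes

¬start → X start holds at every position 0..8, and those are all positions ever visited, so G (¬start → X start) holds.
Positions where ¬start holds: 1, 6, 8.
Check X start at each: 1→ok, 6→ok, 8→ok.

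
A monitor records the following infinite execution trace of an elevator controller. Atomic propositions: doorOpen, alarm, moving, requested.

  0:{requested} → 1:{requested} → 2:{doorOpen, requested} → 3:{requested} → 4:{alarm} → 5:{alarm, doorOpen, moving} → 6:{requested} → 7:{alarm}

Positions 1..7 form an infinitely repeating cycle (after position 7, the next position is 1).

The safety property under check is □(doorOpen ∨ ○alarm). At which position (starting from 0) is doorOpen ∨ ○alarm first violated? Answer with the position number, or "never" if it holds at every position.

0

At position 0 the labels are {requested} and the next position 1 has {requested}, so doorOpen ∨ ○alarm is false there. This is the first violation.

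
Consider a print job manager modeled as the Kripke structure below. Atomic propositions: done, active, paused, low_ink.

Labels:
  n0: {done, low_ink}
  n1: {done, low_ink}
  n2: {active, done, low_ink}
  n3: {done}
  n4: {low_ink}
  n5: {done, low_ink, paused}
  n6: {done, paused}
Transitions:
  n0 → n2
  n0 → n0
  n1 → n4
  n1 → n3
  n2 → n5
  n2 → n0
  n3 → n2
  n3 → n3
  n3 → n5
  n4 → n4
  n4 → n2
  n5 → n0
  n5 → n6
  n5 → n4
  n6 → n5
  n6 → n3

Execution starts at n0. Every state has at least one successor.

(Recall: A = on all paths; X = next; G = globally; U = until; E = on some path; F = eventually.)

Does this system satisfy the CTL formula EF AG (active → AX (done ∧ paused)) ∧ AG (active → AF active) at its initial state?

Violated

States satisfying AG (active → AX (done ∧ paused)): ∅.
States satisfying EF AG (active → AX (done ∧ paused)): ∅.
States satisfying active → AF active: {n0, n1, n2, n3, n4, n5, n6}.
States satisfying AG (active → AF active): {n0, n1, n2, n3, n4, n5, n6}.
States satisfying EF AG (active → AX (done ∧ paused)) ∧ AG (active → AF active): ∅.
n0 ∉ Sat(EF AG (active → AX (done ∧ paused)) ∧ AG (active → AF active)).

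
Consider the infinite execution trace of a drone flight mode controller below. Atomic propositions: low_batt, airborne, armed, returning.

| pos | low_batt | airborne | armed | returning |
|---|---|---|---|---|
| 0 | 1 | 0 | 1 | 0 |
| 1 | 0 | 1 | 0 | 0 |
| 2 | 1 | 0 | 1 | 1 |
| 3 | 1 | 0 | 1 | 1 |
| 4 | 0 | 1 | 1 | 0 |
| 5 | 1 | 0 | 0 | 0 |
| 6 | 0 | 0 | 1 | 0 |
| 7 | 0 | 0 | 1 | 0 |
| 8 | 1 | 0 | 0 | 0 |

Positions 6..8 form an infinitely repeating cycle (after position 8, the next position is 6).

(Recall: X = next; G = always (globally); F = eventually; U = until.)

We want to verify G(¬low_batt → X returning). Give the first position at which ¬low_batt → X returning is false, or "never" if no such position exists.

Check ¬low_batt → X returning at each position in order: 0 ✓, 1 ✓, 2 ✓, 3 ✓.
At position 4 the labels are {airborne, armed} and the next position 5 has {low_batt}, so ¬low_batt → X returning is false there. This is the first violation.

4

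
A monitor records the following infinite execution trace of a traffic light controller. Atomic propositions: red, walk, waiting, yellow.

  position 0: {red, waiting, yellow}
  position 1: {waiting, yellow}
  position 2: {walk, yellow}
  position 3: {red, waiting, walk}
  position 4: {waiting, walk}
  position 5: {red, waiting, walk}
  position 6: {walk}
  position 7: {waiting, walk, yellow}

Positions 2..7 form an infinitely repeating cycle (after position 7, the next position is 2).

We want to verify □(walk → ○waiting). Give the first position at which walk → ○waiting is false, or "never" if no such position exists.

Check walk → ○waiting at each position in order: 0 ✓, 1 ✓, 2 ✓, 3 ✓, 4 ✓.
At position 5 the labels are {red, waiting, walk} and the next position 6 has {walk}, so walk → ○waiting is false there. This is the first violation.

5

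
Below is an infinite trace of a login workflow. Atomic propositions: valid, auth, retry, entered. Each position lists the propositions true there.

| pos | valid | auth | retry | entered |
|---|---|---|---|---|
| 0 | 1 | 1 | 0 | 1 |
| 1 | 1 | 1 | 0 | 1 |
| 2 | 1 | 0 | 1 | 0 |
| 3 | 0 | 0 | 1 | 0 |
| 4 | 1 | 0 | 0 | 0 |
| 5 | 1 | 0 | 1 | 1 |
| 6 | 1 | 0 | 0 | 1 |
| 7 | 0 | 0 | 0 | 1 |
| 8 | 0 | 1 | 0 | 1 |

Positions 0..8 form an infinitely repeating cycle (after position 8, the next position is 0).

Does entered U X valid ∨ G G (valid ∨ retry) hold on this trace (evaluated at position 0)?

Walking from position 0: X valid first holds at position 0, and entered holds at every earlier position along the way, so entered U X valid holds.
G (valid ∨ retry) must hold at every position from 0 onward. It fails at position 0, so G G (valid ∨ retry) is false.
At position 0: entered U X valid is true; G G (valid ∨ retry) is false; so entered U X valid ∨ G G (valid ∨ retry) is true.

Yes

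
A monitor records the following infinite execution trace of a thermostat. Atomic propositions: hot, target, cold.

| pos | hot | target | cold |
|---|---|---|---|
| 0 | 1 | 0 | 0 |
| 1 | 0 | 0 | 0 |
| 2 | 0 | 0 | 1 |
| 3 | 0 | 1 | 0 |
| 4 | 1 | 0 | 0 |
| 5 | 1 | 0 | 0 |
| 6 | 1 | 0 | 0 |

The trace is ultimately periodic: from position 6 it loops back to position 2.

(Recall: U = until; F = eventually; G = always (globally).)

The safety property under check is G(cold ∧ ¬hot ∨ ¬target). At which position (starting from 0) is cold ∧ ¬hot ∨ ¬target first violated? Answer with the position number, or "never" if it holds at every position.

3

Check cold ∧ ¬hot ∨ ¬target at each position in order: 0 ✓, 1 ✓, 2 ✓.
At position 3 the labels are {target}, so cold ∧ ¬hot ∨ ¬target is false there. This is the first violation.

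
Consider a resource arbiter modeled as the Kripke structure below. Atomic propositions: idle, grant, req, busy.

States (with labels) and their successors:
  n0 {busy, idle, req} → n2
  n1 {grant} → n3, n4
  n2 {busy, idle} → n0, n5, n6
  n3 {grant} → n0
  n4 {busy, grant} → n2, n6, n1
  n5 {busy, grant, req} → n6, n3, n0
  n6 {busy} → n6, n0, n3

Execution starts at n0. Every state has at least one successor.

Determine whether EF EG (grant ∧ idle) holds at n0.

States satisfying EG (grant ∧ idle): ∅.
States satisfying EF EG (grant ∧ idle): ∅.
No suitable path/successor from n0 witnesses the formula.
n0 ∉ Sat(EF EG (grant ∧ idle)).

Does not hold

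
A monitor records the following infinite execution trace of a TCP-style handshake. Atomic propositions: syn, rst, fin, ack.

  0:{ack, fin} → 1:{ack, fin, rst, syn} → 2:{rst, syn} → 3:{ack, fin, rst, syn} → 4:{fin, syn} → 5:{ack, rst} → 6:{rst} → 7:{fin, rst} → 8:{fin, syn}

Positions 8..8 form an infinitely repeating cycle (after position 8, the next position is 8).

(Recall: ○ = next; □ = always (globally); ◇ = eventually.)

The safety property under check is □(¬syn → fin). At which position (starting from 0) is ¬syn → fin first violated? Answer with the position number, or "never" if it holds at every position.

Check ¬syn → fin at each position in order: 0 ✓, 1 ✓, 2 ✓, 3 ✓, 4 ✓.
At position 5 the labels are {ack, rst}, so ¬syn → fin is false there. This is the first violation.

5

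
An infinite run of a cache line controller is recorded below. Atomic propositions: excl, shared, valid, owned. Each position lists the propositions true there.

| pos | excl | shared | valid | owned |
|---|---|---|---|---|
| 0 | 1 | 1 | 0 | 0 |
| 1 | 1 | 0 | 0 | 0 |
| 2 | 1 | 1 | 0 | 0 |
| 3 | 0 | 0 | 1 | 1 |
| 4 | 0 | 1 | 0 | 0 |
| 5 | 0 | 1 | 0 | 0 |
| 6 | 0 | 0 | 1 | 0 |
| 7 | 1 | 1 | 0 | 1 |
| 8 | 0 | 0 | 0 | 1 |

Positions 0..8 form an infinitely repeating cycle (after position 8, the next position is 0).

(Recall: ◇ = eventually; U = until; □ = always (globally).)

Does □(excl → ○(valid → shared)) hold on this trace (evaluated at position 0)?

Violated

excl → ○(valid → shared) must hold at every position from 0 onward. It fails at position 2, so □(excl → ○(valid → shared)) is false.
Positions where excl holds: 0, 1, 2, 7.
Check ○(valid → shared) at each: 0→ok, 1→ok, 2→fails, 7→ok.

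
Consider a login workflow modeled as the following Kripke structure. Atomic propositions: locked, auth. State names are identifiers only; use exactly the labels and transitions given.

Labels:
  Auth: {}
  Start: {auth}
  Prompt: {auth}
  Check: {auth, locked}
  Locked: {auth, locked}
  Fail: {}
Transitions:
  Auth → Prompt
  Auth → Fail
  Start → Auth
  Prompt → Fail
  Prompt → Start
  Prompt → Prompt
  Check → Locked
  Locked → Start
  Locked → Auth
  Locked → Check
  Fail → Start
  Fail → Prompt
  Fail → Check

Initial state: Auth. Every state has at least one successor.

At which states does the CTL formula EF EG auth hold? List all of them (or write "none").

{Auth, Start, Prompt, Check, Locked, Fail}

States satisfying EG auth: {Prompt, Check, Locked}.
States satisfying EF EG auth: {Auth, Start, Prompt, Check, Locked, Fail}.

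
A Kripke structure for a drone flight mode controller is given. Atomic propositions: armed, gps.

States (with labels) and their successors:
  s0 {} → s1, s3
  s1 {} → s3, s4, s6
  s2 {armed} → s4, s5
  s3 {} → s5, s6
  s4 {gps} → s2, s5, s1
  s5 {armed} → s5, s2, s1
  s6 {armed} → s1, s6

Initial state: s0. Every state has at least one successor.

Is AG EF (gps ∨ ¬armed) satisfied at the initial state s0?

States satisfying EF (gps ∨ ¬armed): {s0, s1, s2, s3, s4, s5, s6}.
States satisfying AG EF (gps ∨ ¬armed): {s0, s1, s2, s3, s4, s5, s6}.
Every state reachable from s0 satisfies EF (gps ∨ ¬armed).
s0 ∈ Sat(AG EF (gps ∨ ¬armed)).

Satisfied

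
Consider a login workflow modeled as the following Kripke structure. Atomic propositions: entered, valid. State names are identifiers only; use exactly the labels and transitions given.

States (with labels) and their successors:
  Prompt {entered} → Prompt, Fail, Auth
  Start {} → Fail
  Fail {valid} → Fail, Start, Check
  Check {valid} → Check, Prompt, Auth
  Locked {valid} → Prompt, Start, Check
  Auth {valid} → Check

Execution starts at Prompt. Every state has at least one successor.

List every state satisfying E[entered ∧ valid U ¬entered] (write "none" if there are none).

{Start, Fail, Check, Locked, Auth}

States satisfying entered ∧ valid: ∅.
States satisfying ¬entered: {Start, Fail, Check, Locked, Auth}.
States satisfying E[entered ∧ valid U ¬entered]: {Start, Fail, Check, Locked, Auth}.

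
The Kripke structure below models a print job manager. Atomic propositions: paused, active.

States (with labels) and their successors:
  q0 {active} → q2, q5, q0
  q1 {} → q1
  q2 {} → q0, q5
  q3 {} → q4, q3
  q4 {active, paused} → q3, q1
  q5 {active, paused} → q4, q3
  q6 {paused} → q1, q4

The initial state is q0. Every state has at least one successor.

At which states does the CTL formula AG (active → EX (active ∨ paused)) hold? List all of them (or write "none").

{q1}

States satisfying active → EX (active ∨ paused): {q0, q1, q2, q3, q5, q6}.
States satisfying AG (active → EX (active ∨ paused)): {q1}.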